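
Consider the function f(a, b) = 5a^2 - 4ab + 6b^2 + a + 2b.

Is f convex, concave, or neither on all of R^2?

f is quadratic, so its Hessian is the constant matrix H = [[10, -4], [-4, 12]].
det(H) = 104, tr(H) = 22.
det(H) > 0 and tr(H) > 0, so H is positive definite everywhere: convex.

convex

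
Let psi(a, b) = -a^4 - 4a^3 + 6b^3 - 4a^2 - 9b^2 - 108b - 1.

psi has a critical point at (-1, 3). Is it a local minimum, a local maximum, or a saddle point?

The mixed partial ∂²psi/∂a∂b is 0, so the Hessian at any point is diag(psi_aa, psi_bb) = diag(-4(3a^2 + 6a + 2), 18(2b - 1)).
At (-1, 3): H = diag(4, 90).
Both eigenvalues are positive, so H is positive definite: a local minimum.

local minimum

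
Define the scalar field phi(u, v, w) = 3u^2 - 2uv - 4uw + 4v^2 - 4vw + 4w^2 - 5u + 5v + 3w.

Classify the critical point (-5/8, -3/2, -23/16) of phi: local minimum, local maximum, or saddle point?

The Hessian is constant: H = [[6, -2, -4], [-2, 8, -4], [-4, -4, 8]].
Leading principal minors: Δ₁ = 6, Δ₂ = 44, Δ₃ = 64.
All leading minors are positive, so H is positive definite: a local minimum.

local minimum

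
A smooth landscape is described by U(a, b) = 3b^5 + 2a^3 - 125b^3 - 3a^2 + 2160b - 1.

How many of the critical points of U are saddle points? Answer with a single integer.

U separates as a function of a plus a function of b, so ∇U=0 decouples.
∂U/∂a = 6a(a - 1) = 0 at a ∈ {0, 1}; ∂U/∂b = 15(b - 4)(b - 3)(b + 3)(b + 4) = 0 at b ∈ {-4, -3, 3, 4}.
The Hessian is diagonal: diag(U_aa, U_bb). Second derivatives: U_aa(0)=-6, U_aa(1)=6; U_bb(-4)=-840, U_bb(-3)=630, U_bb(3)=-630, U_bb(4)=840.
Saddle points occur where the two diagonal entries have opposite signs: (0, -3), (0, 4), (1, -4), (1, 3). Count: 4.

4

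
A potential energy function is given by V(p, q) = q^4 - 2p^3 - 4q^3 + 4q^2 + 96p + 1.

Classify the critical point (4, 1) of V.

local maximum

The mixed partial ∂²V/∂p∂q is 0, so the Hessian at any point is diag(V_pp, V_qq) = diag(-12p, 4(3q^2 - 6q + 2)).
At (4, 1): H = diag(-48, -4).
Both eigenvalues are negative, so H is negative definite: a local maximum.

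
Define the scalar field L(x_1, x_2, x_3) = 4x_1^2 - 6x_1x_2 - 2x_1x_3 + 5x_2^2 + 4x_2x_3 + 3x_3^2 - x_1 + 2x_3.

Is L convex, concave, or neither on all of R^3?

L is quadratic, so its Hessian is the constant matrix H = [[8, -6, -2], [-6, 10, 4], [-2, 4, 6]].
Leading principal minors: 8, 44, 192.
All positive ⇒ H ≻ 0 ⇒ convex.

convex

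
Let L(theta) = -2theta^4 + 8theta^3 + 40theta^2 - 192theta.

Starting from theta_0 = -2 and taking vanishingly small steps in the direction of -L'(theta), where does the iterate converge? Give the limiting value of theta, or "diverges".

L'(theta) = -8(theta - 4)(theta - 2)(theta + 3), so L'(-2) = -192.
Gradient descent moves in the -L' direction, i.e. theta is increasing.
The nearest critical point in that direction is theta = 2, where L'' = 80 > 0 (a local minimum). The iterate converges there.

2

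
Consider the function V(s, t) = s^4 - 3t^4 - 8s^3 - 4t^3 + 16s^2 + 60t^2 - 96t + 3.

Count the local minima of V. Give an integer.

V separates as a function of s plus a function of t, so ∇V=0 decouples.
∂V/∂s = 4s(s - 4)(s - 2) = 0 at s ∈ {0, 2, 4}; ∂V/∂t = -12(t - 2)(t - 1)(t + 4) = 0 at t ∈ {-4, 1, 2}.
The Hessian is diagonal: diag(V_ss, V_tt). Second derivatives: V_ss(0)=32, V_ss(2)=-16, V_ss(4)=32; V_tt(-4)=-360, V_tt(1)=60, V_tt(2)=-72.
Local minima occur where both diagonal entries positive: (0, 1), (4, 1). Count: 2.

2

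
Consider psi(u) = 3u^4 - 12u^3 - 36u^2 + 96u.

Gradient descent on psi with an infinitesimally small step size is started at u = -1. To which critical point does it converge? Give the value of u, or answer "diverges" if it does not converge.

-2

psi'(u) = 12(u - 4)(u - 1)(u + 2), so psi'(-1) = 120.
Gradient descent moves in the -psi' direction, i.e. u is decreasing.
The nearest critical point in that direction is u = -2, where psi'' = 216 > 0 (a local minimum). The iterate converges there.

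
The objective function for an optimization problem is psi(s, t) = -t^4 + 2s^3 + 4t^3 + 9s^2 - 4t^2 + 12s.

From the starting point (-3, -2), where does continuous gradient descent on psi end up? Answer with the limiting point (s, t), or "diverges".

psi is separable, so gradient descent decouples: s follows -∂psi/∂s, t follows -∂psi/∂t.
∂psi/∂s = 6(s + 1)(s + 2); at s=-3 this is 12, so s decreases.
∂psi/∂t = -4t(t - 2)(t - 1); at t=-2 this is 96, so t decreases.
The s-coordinate has no critical point in that direction and runs off to infinity.

diverges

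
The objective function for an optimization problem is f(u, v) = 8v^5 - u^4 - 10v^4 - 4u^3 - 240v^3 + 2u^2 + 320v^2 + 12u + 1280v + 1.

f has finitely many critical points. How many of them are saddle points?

f separates as a function of u plus a function of v, so ∇f=0 decouples.
∂f/∂u = -4(u - 1)(u + 1)(u + 3) = 0 at u ∈ {-3, -1, 1}; ∂f/∂v = 40(v - 4)(v - 2)(v + 1)(v + 4) = 0 at v ∈ {-4, -1, 2, 4}.
The Hessian is diagonal: diag(f_uu, f_vv). Second derivatives: f_uu(-3)=-32, f_uu(-1)=16, f_uu(1)=-32; f_vv(-4)=-5760, f_vv(-1)=1800, f_vv(2)=-1440, f_vv(4)=3200.
Saddle points occur where the two diagonal entries have opposite signs: (-3, -1), (-3, 4), (-1, -4), (-1, 2), (1, -1), (1, 4). Count: 6.

6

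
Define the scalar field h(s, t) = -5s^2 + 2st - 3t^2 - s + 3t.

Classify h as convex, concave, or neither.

concave

h is quadratic, so its Hessian is the constant matrix H = [[-10, 2], [2, -6]].
det(H) = 56, tr(H) = -16.
det(H) > 0 and tr(H) < 0, so H is negative definite everywhere: concave.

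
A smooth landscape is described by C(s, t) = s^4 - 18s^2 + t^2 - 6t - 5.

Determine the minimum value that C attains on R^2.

-95

C(s,t) separates as P(s) + Q(t) − 5, so its minimum is min P + min Q − 5.
P'(s) = 4s(s - 3)(s + 3) vanishes at s ∈ {-3, 0, 3}; Q'(t) = 2(t - 3) vanishes at t ∈ {3}.
Local minima of P (where P''>0): P(-3)=-81, P(3)=-81. Local minima of Q: Q(3)=-9.
So the global minimum of C is P(-3) + Q(3) − 5 = -81 − 9 − 5 = -95, attained at (-3, 3).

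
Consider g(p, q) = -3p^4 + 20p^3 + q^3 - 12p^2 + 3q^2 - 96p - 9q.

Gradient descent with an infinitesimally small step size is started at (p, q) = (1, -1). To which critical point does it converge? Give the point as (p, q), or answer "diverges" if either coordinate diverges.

(2, 1)

g is separable, so gradient descent decouples: p follows -∂g/∂p, q follows -∂g/∂q.
∂g/∂p = -12(p - 4)(p - 2)(p + 1); at p=1 this is -72, so p increases.
∂g/∂q = 3(q - 1)(q + 3); at q=-1 this is -12, so q increases.
p converges to its nearest critical value 2 (a local min of the p-part); q converges to 1. The iterate converges to (2, 1).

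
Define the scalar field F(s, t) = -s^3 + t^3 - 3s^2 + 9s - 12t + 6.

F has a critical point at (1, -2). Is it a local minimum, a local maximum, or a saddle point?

local maximum

The mixed partial ∂²F/∂s∂t is 0, so the Hessian at any point is diag(F_ss, F_tt) = diag(-6(s + 1), 6t).
At (1, -2): H = diag(-12, -12).
Both eigenvalues are negative, so H is negative definite: a local maximum.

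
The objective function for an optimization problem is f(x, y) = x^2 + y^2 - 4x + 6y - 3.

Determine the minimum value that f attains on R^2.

f(x,y) separates as P(x) + Q(y) − 3, so its minimum is min P + min Q − 3.
P'(x) = 2x - 4 vanishes at x ∈ {2}; Q'(y) = 2y + 6 vanishes at y ∈ {-3}.
Local minima of P (where P''>0): P(2)=-4. Local minima of Q: Q(-3)=-9.
So the global minimum of f is P(2) + Q(-3) − 3 = -4 − 9 − 3 = -16, attained at (2, -3).

-16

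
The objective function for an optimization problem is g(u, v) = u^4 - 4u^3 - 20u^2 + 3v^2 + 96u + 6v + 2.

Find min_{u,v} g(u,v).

g(u,v) separates as P(u) + Q(v) + 2, so its minimum is min P + min Q + 2.
P'(u) = 4(u - 4)(u - 2)(u + 3) vanishes at u ∈ {-3, 2, 4}; Q'(v) = 6v + 6 vanishes at v ∈ {-1}.
Local minima of P (where P''>0): P(-3)=-279, P(4)=64. Local minima of Q: Q(-1)=-3.
So the global minimum of g is P(-3) + Q(-1) + 2 = -279 − 3 + 2 = -280, attained at (-3, -1).

-280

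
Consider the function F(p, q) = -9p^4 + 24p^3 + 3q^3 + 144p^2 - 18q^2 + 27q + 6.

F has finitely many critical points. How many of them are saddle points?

F separates as a function of p plus a function of q, so ∇F=0 decouples.
∂F/∂p = -36p(p - 4)(p + 2) = 0 at p ∈ {-2, 0, 4}; ∂F/∂q = 9(q - 3)(q - 1) = 0 at q ∈ {1, 3}.
The Hessian is diagonal: diag(F_pp, F_qq). Second derivatives: F_pp(-2)=-432, F_pp(0)=288, F_pp(4)=-864; F_qq(1)=-18, F_qq(3)=18.
Saddle points occur where the two diagonal entries have opposite signs: (-2, 3), (0, 1), (4, 3). Count: 3.

3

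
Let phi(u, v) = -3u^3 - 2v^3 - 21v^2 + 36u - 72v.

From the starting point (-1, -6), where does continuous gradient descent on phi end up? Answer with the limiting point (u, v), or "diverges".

phi is separable, so gradient descent decouples: u follows -∂phi/∂u, v follows -∂phi/∂v.
∂phi/∂u = -9(u - 2)(u + 2); at u=-1 this is 27, so u decreases.
∂phi/∂v = -6(v + 3)(v + 4); at v=-6 this is -36, so v increases.
u converges to its nearest critical value -2 (a local min of the u-part); v converges to -4. The iterate converges to (-2, -4).

(-2, -4)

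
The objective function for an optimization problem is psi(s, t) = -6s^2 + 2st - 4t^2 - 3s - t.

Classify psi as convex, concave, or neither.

psi is quadratic, so its Hessian is the constant matrix H = [[-12, 2], [2, -8]].
det(H) = 92, tr(H) = -20.
det(H) > 0 and tr(H) < 0, so H is negative definite everywhere: concave.

concave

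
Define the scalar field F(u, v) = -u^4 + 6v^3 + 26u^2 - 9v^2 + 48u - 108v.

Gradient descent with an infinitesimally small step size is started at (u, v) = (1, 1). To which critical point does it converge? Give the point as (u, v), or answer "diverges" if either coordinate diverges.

F is separable, so gradient descent decouples: u follows -∂F/∂u, v follows -∂F/∂v.
∂F/∂u = -4(u - 4)(u + 1)(u + 3); at u=1 this is 96, so u decreases.
∂F/∂v = 18(v - 3)(v + 2); at v=1 this is -108, so v increases.
u converges to its nearest critical value -1 (a local min of the u-part); v converges to 3. The iterate converges to (-1, 3).

(-1, 3)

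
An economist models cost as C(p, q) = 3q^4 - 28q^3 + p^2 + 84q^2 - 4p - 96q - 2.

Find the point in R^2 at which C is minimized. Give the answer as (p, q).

(2, 4)

C(p,q) separates as A(p) + B(q) − 2, so its minimum is min A + min B − 2.
A'(p) = 2p - 4 vanishes at p ∈ {2}; B'(q) = 12(q - 4)(q - 2)(q - 1) vanishes at q ∈ {1, 2, 4}.
Local minima of A (where A''>0): A(2)=-4. Local minima of B: B(1)=-37, B(4)=-64.
So the global minimum of C is A(2) + B(4) − 2 = -4 − 64 − 2 = -70, attained at (2, 4).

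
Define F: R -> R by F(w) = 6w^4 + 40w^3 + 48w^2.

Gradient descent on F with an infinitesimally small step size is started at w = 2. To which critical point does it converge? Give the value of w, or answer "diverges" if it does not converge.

F'(w) = 24w(w + 1)(w + 4), so F'(2) = 864.
Gradient descent moves in the -F' direction, i.e. w is decreasing.
The nearest critical point in that direction is w = 0, where F'' = 96 > 0 (a local minimum). The iterate converges there.

0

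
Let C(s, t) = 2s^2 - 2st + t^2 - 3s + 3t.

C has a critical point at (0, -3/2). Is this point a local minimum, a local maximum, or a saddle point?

The Hessian of C is constant: H = [[4, -2], [-2, 2]].
det(H) = 4·2 − (-2)² = 4.
det(H) > 0 and tr(H) = 6 > 0, so H is positive definite and the point is a local minimum.

local minimum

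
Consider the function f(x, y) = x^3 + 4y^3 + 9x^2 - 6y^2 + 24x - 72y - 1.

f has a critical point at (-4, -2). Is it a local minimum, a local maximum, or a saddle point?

The mixed partial ∂²f/∂x∂y is 0, so the Hessian at any point is diag(f_xx, f_yy) = diag(6(x + 3), 12(2y - 1)).
At (-4, -2): H = diag(-6, -60).
Both eigenvalues are negative, so H is negative definite: a local maximum.

local maximum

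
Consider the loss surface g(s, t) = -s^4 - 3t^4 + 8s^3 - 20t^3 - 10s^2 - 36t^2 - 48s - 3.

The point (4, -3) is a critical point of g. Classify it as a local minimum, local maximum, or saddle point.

The mixed partial ∂²g/∂s∂t is 0, so the Hessian at any point is diag(g_ss, g_tt) = diag(4(-3s^2 + 12s - 5), -12(3t^2 + 10t + 6)).
At (4, -3): H = diag(-20, -36).
Both eigenvalues are negative, so H is negative definite: a local maximum.

local maximum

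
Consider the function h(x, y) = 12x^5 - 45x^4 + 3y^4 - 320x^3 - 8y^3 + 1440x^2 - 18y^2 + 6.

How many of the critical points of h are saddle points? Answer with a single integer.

6

h separates as a function of x plus a function of y, so ∇h=0 decouples.
∂h/∂x = 60x(x - 4)(x - 3)(x + 4) = 0 at x ∈ {-4, 0, 3, 4}; ∂h/∂y = 12y(y - 3)(y + 1) = 0 at y ∈ {-1, 0, 3}.
The Hessian is diagonal: diag(h_xx, h_yy). Second derivatives: h_xx(-4)=-13440, h_xx(0)=2880, h_xx(3)=-1260, h_xx(4)=1920; h_yy(-1)=48, h_yy(0)=-36, h_yy(3)=144.
Saddle points occur where the two diagonal entries have opposite signs: (-4, -1), (-4, 3), (0, 0), (3, -1), (3, 3), (4, 0). Count: 6.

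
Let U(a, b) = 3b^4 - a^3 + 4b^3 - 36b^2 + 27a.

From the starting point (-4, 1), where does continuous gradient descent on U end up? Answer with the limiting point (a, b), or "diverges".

(-3, 2)

U is separable, so gradient descent decouples: a follows -∂U/∂a, b follows -∂U/∂b.
∂U/∂a = -3(a - 3)(a + 3); at a=-4 this is -21, so a increases.
∂U/∂b = 12b(b - 2)(b + 3); at b=1 this is -48, so b increases.
a converges to its nearest critical value -3 (a local min of the a-part); b converges to 2. The iterate converges to (-3, 2).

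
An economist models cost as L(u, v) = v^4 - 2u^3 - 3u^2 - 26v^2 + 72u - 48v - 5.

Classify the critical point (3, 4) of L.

The mixed partial ∂²L/∂u∂v is 0, so the Hessian at any point is diag(L_uu, L_vv) = diag(-6(2u + 1), 4(3v^2 - 13)).
At (3, 4): H = diag(-42, 140).
The eigenvalues have opposite signs, so H is indefinite: a saddle point.

saddle point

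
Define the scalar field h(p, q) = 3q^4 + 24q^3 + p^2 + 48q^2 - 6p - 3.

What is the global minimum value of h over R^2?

-12

h(p,q) separates as A(p) + B(q) − 3, so its minimum is min A + min B − 3.
A'(p) = 2p - 6 vanishes at p ∈ {3}; B'(q) = 12q(q + 2)(q + 4) vanishes at q ∈ {-4, -2, 0}.
Local minima of A (where A''>0): A(3)=-9. Local minima of B: B(-4)=0, B(0)=0.
So the global minimum of h is A(3) + B(-4) − 3 = -9 + 0 − 3 = -12, attained at (3, -4).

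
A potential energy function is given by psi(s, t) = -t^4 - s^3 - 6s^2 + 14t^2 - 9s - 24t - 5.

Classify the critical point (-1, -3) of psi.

local maximum

The mixed partial ∂²psi/∂s∂t is 0, so the Hessian at any point is diag(psi_ss, psi_tt) = diag(-6(s + 2), 4(-3t^2 + 7)).
At (-1, -3): H = diag(-6, -80).
Both eigenvalues are negative, so H is negative definite: a local maximum.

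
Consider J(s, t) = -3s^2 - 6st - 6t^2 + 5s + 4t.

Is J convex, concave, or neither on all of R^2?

concave

J is quadratic, so its Hessian is the constant matrix H = [[-6, -6], [-6, -12]].
det(H) = 36, tr(H) = -18.
det(H) > 0 and tr(H) < 0, so H is negative definite everywhere: concave.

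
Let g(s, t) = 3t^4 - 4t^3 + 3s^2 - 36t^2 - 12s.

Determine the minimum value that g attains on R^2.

g(s,t) separates as P(s) + Q(t), so its minimum is min P + min Q.
P'(s) = 6s - 12 vanishes at s ∈ {2}; Q'(t) = 12t(t - 3)(t + 2) vanishes at t ∈ {-2, 0, 3}.
Local minima of P (where P''>0): P(2)=-12. Local minima of Q: Q(-2)=-64, Q(3)=-189.
So the global minimum of g is P(2) + Q(3) = -12 − 189 = -201, attained at (2, 3).

-201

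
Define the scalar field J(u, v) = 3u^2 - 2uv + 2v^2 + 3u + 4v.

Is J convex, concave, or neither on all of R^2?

J is quadratic, so its Hessian is the constant matrix H = [[6, -2], [-2, 4]].
det(H) = 20, tr(H) = 10.
det(H) > 0 and tr(H) > 0, so H is positive definite everywhere: convex.

convex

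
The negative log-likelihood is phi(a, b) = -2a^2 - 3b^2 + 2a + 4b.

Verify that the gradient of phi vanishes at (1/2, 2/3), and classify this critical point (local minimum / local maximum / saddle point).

local maximum

∇phi = (-4a + 2, -6b + 4); substituting (1/2, 2/3) gives ∇phi = (0, 0), so (1/2, 2/3) is indeed a critical point.
The Hessian of phi is constant: H = [[-4, 0], [0, -6]].
det(H) = (-4)·(-6) − 0² = 24.
det(H) > 0 and tr(H) = -10 < 0, so H is negative definite and the point is a local maximum.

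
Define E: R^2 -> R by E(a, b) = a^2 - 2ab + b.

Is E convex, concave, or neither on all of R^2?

neither

E is quadratic, so its Hessian is the constant matrix H = [[2, -2], [-2, 0]].
det(H) = -4, tr(H) = 2.
det(H) < 0, so H is indefinite: neither convex nor concave.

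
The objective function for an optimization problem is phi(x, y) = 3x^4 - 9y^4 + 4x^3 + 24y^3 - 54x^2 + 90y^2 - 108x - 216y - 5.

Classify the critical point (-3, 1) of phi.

The mixed partial ∂²phi/∂x∂y is 0, so the Hessian at any point is diag(phi_xx, phi_yy) = diag(12(3x^2 + 2x - 9), 36(-3y^2 + 4y + 5)).
At (-3, 1): H = diag(144, 216).
Both eigenvalues are positive, so H is positive definite: a local minimum.

local minimum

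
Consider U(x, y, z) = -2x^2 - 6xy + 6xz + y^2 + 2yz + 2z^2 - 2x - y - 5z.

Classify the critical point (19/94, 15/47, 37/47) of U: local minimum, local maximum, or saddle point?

saddle point

The Hessian is constant: H = [[-4, -6, 6], [-6, 2, 2], [6, 2, 4]].
Leading principal minors: Δ₁ = -4, Δ₂ = -44, Δ₃ = -376.
The minors fit neither the all-positive nor the alternating-sign pattern, so H is indefinite: a saddle point.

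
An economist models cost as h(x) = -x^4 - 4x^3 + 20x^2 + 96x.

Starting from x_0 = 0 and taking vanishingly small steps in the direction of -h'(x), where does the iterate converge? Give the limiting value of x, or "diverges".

h'(x) = -4(x - 3)(x + 2)(x + 4), so h'(0) = 96.
Gradient descent moves in the -h' direction, i.e. x is decreasing.
The nearest critical point in that direction is x = -2, where h'' = 40 > 0 (a local minimum). The iterate converges there.

-2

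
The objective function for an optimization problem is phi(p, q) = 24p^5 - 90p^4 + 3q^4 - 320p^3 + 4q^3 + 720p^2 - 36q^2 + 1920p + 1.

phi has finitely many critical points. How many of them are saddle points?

6

phi separates as a function of p plus a function of q, so ∇phi=0 decouples.
∂phi/∂p = 120(p - 4)(p - 2)(p + 1)(p + 2) = 0 at p ∈ {-2, -1, 2, 4}; ∂phi/∂q = 12q(q - 2)(q + 3) = 0 at q ∈ {-3, 0, 2}.
The Hessian is diagonal: diag(phi_pp, phi_qq). Second derivatives: phi_pp(-2)=-2880, phi_pp(-1)=1800, phi_pp(2)=-2880, phi_pp(4)=7200; phi_qq(-3)=180, phi_qq(0)=-72, phi_qq(2)=120.
Saddle points occur where the two diagonal entries have opposite signs: (-2, -3), (-2, 2), (-1, 0), (2, -3), (2, 2), (4, 0). Count: 6.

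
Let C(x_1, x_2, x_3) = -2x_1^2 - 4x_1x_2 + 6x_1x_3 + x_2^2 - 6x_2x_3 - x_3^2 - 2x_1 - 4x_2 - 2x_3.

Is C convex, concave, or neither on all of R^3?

neither

C is quadratic, so its Hessian is the constant matrix H = [[-4, -4, 6], [-4, 2, -6], [6, -6, -2]].
Leading principal minors: -4, -24, 408.
Neither pattern holds ⇒ H is indefinite ⇒ neither convex nor concave.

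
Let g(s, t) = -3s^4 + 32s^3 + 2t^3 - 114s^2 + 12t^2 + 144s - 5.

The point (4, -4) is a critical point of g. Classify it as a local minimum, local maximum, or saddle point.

local maximum

The mixed partial ∂²g/∂s∂t is 0, so the Hessian at any point is diag(g_ss, g_tt) = diag(12(-3s^2 + 16s - 19), 12(t + 2)).
At (4, -4): H = diag(-36, -24).
Both eigenvalues are negative, so H is negative definite: a local maximum.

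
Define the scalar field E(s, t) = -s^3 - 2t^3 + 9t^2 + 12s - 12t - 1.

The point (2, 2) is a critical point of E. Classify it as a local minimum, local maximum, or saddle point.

local maximum

The mixed partial ∂²E/∂s∂t is 0, so the Hessian at any point is diag(E_ss, E_tt) = diag(-6s, 6(-2t + 3)).
At (2, 2): H = diag(-12, -6).
Both eigenvalues are negative, so H is negative definite: a local maximum.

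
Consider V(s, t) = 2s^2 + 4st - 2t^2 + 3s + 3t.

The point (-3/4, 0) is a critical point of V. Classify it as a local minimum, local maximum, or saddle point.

saddle point

The Hessian of V is constant: H = [[4, 4], [4, -4]].
det(H) = 4·(-4) − 4² = -32.
Since det(H) < 0, H is indefinite and the critical point is a saddle point.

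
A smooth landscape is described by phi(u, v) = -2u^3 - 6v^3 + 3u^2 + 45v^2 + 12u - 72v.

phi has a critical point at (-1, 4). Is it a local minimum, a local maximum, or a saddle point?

saddle point

The mixed partial ∂²phi/∂u∂v is 0, so the Hessian at any point is diag(phi_uu, phi_vv) = diag(6(-2u + 1), 18(-2v + 5)).
At (-1, 4): H = diag(18, -54).
The eigenvalues have opposite signs, so H is indefinite: a saddle point.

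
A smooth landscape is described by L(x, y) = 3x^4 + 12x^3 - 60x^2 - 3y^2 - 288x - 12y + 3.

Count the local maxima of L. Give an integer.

L separates as a function of x plus a function of y, so ∇L=0 decouples.
∂L/∂x = 12(x - 3)(x + 2)(x + 4) = 0 at x ∈ {-4, -2, 3}; ∂L/∂y = -6(y + 2) = 0 at y ∈ {-2}.
The Hessian is diagonal: diag(L_xx, L_yy). Second derivatives: L_xx(-4)=168, L_xx(-2)=-120, L_xx(3)=420; L_yy(-2)=-6.
Local maxima occur where both diagonal entries negative: (-2, -2). Count: 1.

1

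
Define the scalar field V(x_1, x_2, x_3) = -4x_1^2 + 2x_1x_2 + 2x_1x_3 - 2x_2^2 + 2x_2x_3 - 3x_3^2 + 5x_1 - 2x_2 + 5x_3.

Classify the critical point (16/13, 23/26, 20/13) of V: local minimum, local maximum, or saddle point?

local maximum

The Hessian is constant: H = [[-8, 2, 2], [2, -4, 2], [2, 2, -6]].
Leading principal minors: Δ₁ = -8, Δ₂ = 28, Δ₃ = -104.
The minors alternate sign starting negative (−, +, −), so H is negative definite: a local maximum.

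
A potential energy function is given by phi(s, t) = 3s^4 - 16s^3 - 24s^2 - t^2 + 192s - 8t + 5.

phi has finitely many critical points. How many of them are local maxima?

1

phi separates as a function of s plus a function of t, so ∇phi=0 decouples.
∂phi/∂s = 12(s - 4)(s - 2)(s + 2) = 0 at s ∈ {-2, 2, 4}; ∂phi/∂t = -2(t + 4) = 0 at t ∈ {-4}.
The Hessian is diagonal: diag(phi_ss, phi_tt). Second derivatives: phi_ss(-2)=288, phi_ss(2)=-96, phi_ss(4)=144; phi_tt(-4)=-2.
Local maxima occur where both diagonal entries negative: (2, -4). Count: 1.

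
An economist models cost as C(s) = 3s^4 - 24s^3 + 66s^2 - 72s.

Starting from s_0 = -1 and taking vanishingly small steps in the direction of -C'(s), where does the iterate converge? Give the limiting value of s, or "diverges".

C'(s) = 12(s - 3)(s - 2)(s - 1), so C'(-1) = -288.
Gradient descent moves in the -C' direction, i.e. s is increasing.
The nearest critical point in that direction is s = 1, where C'' = 24 > 0 (a local minimum). The iterate converges there.

1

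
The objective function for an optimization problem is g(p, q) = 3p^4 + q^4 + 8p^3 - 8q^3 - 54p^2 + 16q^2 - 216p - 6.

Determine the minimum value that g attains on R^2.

-681

g(p,q) separates as A(p) + B(q) − 6, so its minimum is min A + min B − 6.
A'(p) = 12(p - 3)(p + 2)(p + 3) vanishes at p ∈ {-3, -2, 3}; B'(q) = 4q(q - 4)(q - 2) vanishes at q ∈ {0, 2, 4}.
Local minima of A (where A''>0): A(-3)=189, A(3)=-675. Local minima of B: B(0)=0, B(4)=0.
So the global minimum of g is A(3) + B(0) − 6 = -675 + 0 − 6 = -681, attained at (3, 0).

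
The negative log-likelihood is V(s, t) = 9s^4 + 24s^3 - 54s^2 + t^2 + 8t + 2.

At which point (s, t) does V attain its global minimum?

V(s,t) separates as P(s) + Q(t) + 2, so its minimum is min P + min Q + 2.
P'(s) = 36s(s - 1)(s + 3) vanishes at s ∈ {-3, 0, 1}; Q'(t) = 2(t + 4) vanishes at t ∈ {-4}.
Local minima of P (where P''>0): P(-3)=-405, P(1)=-21. Local minima of Q: Q(-4)=-16.
So the global minimum of V is P(-3) + Q(-4) + 2 = -405 − 16 + 2 = -419, attained at (-3, -4).

(-3, -4)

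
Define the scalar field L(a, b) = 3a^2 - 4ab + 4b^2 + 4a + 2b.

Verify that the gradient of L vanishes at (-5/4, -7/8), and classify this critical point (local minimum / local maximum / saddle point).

∇L = (6a - 4b + 4, -4a + 8b + 2); substituting (-5/4, -7/8) gives ∇L = (0, 0), so (-5/4, -7/8) is indeed a critical point.
The Hessian of L is constant: H = [[6, -4], [-4, 8]].
det(H) = 6·8 − (-4)² = 32.
det(H) > 0 and tr(H) = 14 > 0, so H is positive definite and the point is a local minimum.

local minimum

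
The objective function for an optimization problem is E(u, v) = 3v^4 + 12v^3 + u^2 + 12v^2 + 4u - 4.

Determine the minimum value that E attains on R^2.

-8

E(u,v) separates as P(u) + Q(v) − 4, so its minimum is min P + min Q − 4.
P'(u) = 2u + 4 vanishes at u ∈ {-2}; Q'(v) = 12v(v + 1)(v + 2) vanishes at v ∈ {-2, -1, 0}.
Local minima of P (where P''>0): P(-2)=-4. Local minima of Q: Q(-2)=0, Q(0)=0.
So the global minimum of E is P(-2) + Q(-2) − 4 = -4 + 0 − 4 = -8, attained at (-2, -2).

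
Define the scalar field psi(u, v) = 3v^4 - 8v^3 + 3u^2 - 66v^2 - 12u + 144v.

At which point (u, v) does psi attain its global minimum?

psi(u,v) separates as P(u) + Q(v), so its minimum is min P + min Q.
P'(u) = 6u - 12 vanishes at u ∈ {2}; Q'(v) = 12(v - 4)(v - 1)(v + 3) vanishes at v ∈ {-3, 1, 4}.
Local minima of P (where P''>0): P(2)=-12. Local minima of Q: Q(-3)=-567, Q(4)=-224.
So the global minimum of psi is P(2) + Q(-3) = -12 − 567 = -579, attained at (2, -3).

(2, -3)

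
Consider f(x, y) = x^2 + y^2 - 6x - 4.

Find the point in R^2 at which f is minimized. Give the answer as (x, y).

f(x,y) separates as P(x) + Q(y) − 4, so its minimum is min P + min Q − 4.
P'(x) = 2x - 6 vanishes at x ∈ {3}; Q'(y) = 2y vanishes at y ∈ {0}.
Local minima of P (where P''>0): P(3)=-9. Local minima of Q: Q(0)=0.
So the global minimum of f is P(3) + Q(0) − 4 = -9 + 0 − 4 = -13, attained at (3, 0).

(3, 0)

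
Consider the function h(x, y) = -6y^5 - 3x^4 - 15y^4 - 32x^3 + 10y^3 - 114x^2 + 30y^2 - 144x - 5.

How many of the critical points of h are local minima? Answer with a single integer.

h separates as a function of x plus a function of y, so ∇h=0 decouples.
∂h/∂x = -12(x + 1)(x + 3)(x + 4) = 0 at x ∈ {-4, -3, -1}; ∂h/∂y = -30y(y - 1)(y + 1)(y + 2) = 0 at y ∈ {-2, -1, 0, 1}.
The Hessian is diagonal: diag(h_xx, h_yy). Second derivatives: h_xx(-4)=-36, h_xx(-3)=24, h_xx(-1)=-72; h_yy(-2)=180, h_yy(-1)=-60, h_yy(0)=60, h_yy(1)=-180.
Local minima occur where both diagonal entries positive: (-3, -2), (-3, 0). Count: 2.

2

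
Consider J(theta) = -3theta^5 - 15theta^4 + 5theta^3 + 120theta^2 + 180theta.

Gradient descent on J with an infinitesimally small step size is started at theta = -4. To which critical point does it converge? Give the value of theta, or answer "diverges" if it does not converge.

J'(theta) = -15(theta - 2)(theta + 1)(theta + 2)(theta + 3), so J'(-4) = -540.
Gradient descent moves in the -J' direction, i.e. theta is increasing.
The nearest critical point in that direction is theta = -3, where J'' = 150 > 0 (a local minimum). The iterate converges there.

-3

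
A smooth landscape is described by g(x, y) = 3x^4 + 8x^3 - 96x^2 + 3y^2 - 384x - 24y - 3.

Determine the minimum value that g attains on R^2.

g(x,y) separates as P(x) + Q(y) − 3, so its minimum is min P + min Q − 3.
P'(x) = 12(x - 4)(x + 2)(x + 4) vanishes at x ∈ {-4, -2, 4}; Q'(y) = 6y - 24 vanishes at y ∈ {4}.
Local minima of P (where P''>0): P(-4)=256, P(4)=-1792. Local minima of Q: Q(4)=-48.
So the global minimum of g is P(4) + Q(4) − 3 = -1792 − 48 − 3 = -1843, attained at (4, 4).

-1843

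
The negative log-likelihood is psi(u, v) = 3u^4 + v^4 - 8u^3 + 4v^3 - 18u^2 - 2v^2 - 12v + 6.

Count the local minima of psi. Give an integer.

psi separates as a function of u plus a function of v, so ∇psi=0 decouples.
∂psi/∂u = 12u(u - 3)(u + 1) = 0 at u ∈ {-1, 0, 3}; ∂psi/∂v = 4(v - 1)(v + 1)(v + 3) = 0 at v ∈ {-3, -1, 1}.
The Hessian is diagonal: diag(psi_uu, psi_vv). Second derivatives: psi_uu(-1)=48, psi_uu(0)=-36, psi_uu(3)=144; psi_vv(-3)=32, psi_vv(-1)=-16, psi_vv(1)=32.
Local minima occur where both diagonal entries positive: (-1, -3), (-1, 1), (3, -3), (3, 1). Count: 4.

4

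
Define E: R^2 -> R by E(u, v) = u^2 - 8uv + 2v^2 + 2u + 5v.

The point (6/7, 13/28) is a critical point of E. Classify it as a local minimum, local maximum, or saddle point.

saddle point

The Hessian of E is constant: H = [[2, -8], [-8, 4]].
det(H) = 2·4 − (-8)² = -56.
Since det(H) < 0, H is indefinite and the critical point is a saddle point.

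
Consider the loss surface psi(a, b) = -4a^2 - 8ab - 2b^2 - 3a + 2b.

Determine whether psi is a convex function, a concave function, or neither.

neither

psi is quadratic, so its Hessian is the constant matrix H = [[-8, -8], [-8, -4]].
det(H) = -32, tr(H) = -12.
det(H) < 0, so H is indefinite: neither convex nor concave.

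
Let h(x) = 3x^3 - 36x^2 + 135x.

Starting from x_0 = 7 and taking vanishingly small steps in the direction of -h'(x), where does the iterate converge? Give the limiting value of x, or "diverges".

5

h'(x) = 9(x - 5)(x - 3), so h'(7) = 72.
Gradient descent moves in the -h' direction, i.e. x is decreasing.
The nearest critical point in that direction is x = 5, where h'' = 18 > 0 (a local minimum). The iterate converges there.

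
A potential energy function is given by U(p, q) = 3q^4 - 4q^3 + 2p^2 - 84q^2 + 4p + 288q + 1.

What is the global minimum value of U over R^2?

-1473

U(p,q) separates as A(p) + B(q) + 1, so its minimum is min A + min B + 1.
A'(p) = 4p + 4 vanishes at p ∈ {-1}; B'(q) = 12(q - 3)(q - 2)(q + 4) vanishes at q ∈ {-4, 2, 3}.
Local minima of A (where A''>0): A(-1)=-2. Local minima of B: B(-4)=-1472, B(3)=243.
So the global minimum of U is A(-1) + B(-4) + 1 = -2 − 1472 + 1 = -1473, attained at (-1, -4).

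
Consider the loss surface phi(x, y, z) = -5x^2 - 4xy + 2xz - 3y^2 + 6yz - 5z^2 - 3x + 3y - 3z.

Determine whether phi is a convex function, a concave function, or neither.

concave

phi is quadratic, so its Hessian is the constant matrix H = [[-10, -4, 2], [-4, -6, 6], [2, 6, -10]].
Leading principal minors: -10, 44, -152.
Signs alternate −, +, − ⇒ H ≺ 0 ⇒ concave.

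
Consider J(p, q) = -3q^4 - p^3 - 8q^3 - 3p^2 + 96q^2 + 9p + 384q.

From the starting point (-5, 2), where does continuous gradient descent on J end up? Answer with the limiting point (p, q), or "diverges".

J is separable, so gradient descent decouples: p follows -∂J/∂p, q follows -∂J/∂q.
∂J/∂p = -3(p - 1)(p + 3); at p=-5 this is -36, so p increases.
∂J/∂q = -12(q - 4)(q + 2)(q + 4); at q=2 this is 576, so q decreases.
p converges to its nearest critical value -3 (a local min of the p-part); q converges to -2. The iterate converges to (-3, -2).

(-3, -2)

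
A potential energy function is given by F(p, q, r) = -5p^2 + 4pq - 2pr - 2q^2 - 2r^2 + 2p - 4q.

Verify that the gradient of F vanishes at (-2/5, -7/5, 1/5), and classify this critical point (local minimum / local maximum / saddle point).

∇F = (-10p + 4q - 2r + 2, 4p - 4q - 4, -2p - 4r); substituting (-2/5, -7/5, 1/5) gives ∇F = (0, 0, 0), so (-2/5, -7/5, 1/5) is indeed a critical point.
The Hessian is constant: H = [[-10, 4, -2], [4, -4, 0], [-2, 0, -4]].
Leading principal minors: Δ₁ = -10, Δ₂ = 24, Δ₃ = -80.
The minors alternate sign starting negative (−, +, −), so H is negative definite: a local maximum.

local maximum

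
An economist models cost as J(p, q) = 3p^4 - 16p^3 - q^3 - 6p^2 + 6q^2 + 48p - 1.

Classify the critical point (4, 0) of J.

The mixed partial ∂²J/∂p∂q is 0, so the Hessian at any point is diag(J_pp, J_qq) = diag(12(3p^2 - 8p - 1), 6(-q + 2)).
At (4, 0): H = diag(180, 12).
Both eigenvalues are positive, so H is positive definite: a local minimum.

local minimum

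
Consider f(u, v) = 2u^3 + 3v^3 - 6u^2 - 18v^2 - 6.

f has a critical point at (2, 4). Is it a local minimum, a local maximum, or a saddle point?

The mixed partial ∂²f/∂u∂v is 0, so the Hessian at any point is diag(f_uu, f_vv) = diag(12(u - 1), 18(v - 2)).
At (2, 4): H = diag(12, 36).
Both eigenvalues are positive, so H is positive definite: a local minimum.

local minimum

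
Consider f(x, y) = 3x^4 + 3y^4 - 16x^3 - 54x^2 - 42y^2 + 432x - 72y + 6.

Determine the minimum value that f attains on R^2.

f(x,y) separates as P(x) + Q(y) + 6, so its minimum is min P + min Q + 6.
P'(x) = 12(x - 4)(x - 3)(x + 3) vanishes at x ∈ {-3, 3, 4}; Q'(y) = 12(y - 3)(y + 1)(y + 2) vanishes at y ∈ {-2, -1, 3}.
Local minima of P (where P''>0): P(-3)=-1107, P(4)=608. Local minima of Q: Q(-2)=24, Q(3)=-351.
So the global minimum of f is P(-3) + Q(3) + 6 = -1107 − 351 + 6 = -1452, attained at (-3, 3).

-1452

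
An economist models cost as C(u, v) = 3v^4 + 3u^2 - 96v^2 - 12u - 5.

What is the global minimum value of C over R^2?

C(u,v) separates as P(u) + Q(v) − 5, so its minimum is min P + min Q − 5.
P'(u) = 6u - 12 vanishes at u ∈ {2}; Q'(v) = 12v(v - 4)(v + 4) vanishes at v ∈ {-4, 0, 4}.
Local minima of P (where P''>0): P(2)=-12. Local minima of Q: Q(-4)=-768, Q(4)=-768.
So the global minimum of C is P(2) + Q(-4) − 5 = -12 − 768 − 5 = -785, attained at (2, -4).

-785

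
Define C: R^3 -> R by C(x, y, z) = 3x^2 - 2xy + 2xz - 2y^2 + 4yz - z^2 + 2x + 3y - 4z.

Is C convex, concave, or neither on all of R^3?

neither

C is quadratic, so its Hessian is the constant matrix H = [[6, -2, 2], [-2, -4, 4], [2, 4, -2]].
Leading principal minors: 6, -28, -56.
Neither pattern holds ⇒ H is indefinite ⇒ neither convex nor concave.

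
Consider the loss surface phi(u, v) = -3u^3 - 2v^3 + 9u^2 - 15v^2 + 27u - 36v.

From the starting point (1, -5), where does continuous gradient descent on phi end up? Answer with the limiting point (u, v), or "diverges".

(-1, -3)

phi is separable, so gradient descent decouples: u follows -∂phi/∂u, v follows -∂phi/∂v.
∂phi/∂u = -9(u - 3)(u + 1); at u=1 this is 36, so u decreases.
∂phi/∂v = -6(v + 2)(v + 3); at v=-5 this is -36, so v increases.
u converges to its nearest critical value -1 (a local min of the u-part); v converges to -3. The iterate converges to (-1, -3).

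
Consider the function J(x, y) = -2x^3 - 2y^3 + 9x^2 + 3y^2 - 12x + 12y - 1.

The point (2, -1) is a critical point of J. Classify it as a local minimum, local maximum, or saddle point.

The mixed partial ∂²J/∂x∂y is 0, so the Hessian at any point is diag(J_xx, J_yy) = diag(6(-2x + 3), 6(-2y + 1)).
At (2, -1): H = diag(-6, 18).
The eigenvalues have opposite signs, so H is indefinite: a saddle point.

saddle point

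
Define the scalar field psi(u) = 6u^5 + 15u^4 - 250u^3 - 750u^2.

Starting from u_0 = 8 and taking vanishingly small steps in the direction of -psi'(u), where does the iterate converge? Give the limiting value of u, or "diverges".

5

psi'(u) = 30u(u - 5)(u + 2)(u + 5), so psi'(8) = 93600.
Gradient descent moves in the -psi' direction, i.e. u is decreasing.
The nearest critical point in that direction is u = 5, where psi'' = 10500 > 0 (a local minimum). The iterate converges there.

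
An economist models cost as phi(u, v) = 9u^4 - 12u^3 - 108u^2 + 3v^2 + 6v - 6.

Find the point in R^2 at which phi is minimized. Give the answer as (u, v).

phi(u,v) separates as P(u) + Q(v) − 6, so its minimum is min P + min Q − 6.
P'(u) = 36u(u - 3)(u + 2) vanishes at u ∈ {-2, 0, 3}; Q'(v) = 6v + 6 vanishes at v ∈ {-1}.
Local minima of P (where P''>0): P(-2)=-192, P(3)=-567. Local minima of Q: Q(-1)=-3.
So the global minimum of phi is P(3) + Q(-1) − 6 = -567 − 3 − 6 = -576, attained at (3, -1).

(3, -1)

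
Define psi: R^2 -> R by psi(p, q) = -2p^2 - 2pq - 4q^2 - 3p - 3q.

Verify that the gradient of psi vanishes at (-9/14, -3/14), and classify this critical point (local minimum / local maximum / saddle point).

∇psi = (-4p - 2q - 3, -2p - 8q - 3); substituting (-9/14, -3/14) gives ∇psi = (0, 0), so (-9/14, -3/14) is indeed a critical point.
The Hessian of psi is constant: H = [[-4, -2], [-2, -8]].
det(H) = (-4)·(-8) − (-2)² = 28.
det(H) > 0 and tr(H) = -12 < 0, so H is negative definite and the point is a local maximum.

local maximum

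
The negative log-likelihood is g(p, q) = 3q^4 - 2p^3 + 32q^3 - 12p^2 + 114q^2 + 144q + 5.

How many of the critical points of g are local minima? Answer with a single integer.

2

g separates as a function of p plus a function of q, so ∇g=0 decouples.
∂g/∂p = -6p(p + 4) = 0 at p ∈ {-4, 0}; ∂g/∂q = 12(q + 1)(q + 3)(q + 4) = 0 at q ∈ {-4, -3, -1}.
The Hessian is diagonal: diag(g_pp, g_qq). Second derivatives: g_pp(-4)=24, g_pp(0)=-24; g_qq(-4)=36, g_qq(-3)=-24, g_qq(-1)=72.
Local minima occur where both diagonal entries positive: (-4, -4), (-4, -1). Count: 2.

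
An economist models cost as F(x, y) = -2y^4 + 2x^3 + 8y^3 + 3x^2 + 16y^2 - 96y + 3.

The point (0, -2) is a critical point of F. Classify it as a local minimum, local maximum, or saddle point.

The mixed partial ∂²F/∂x∂y is 0, so the Hessian at any point is diag(F_xx, F_yy) = diag(6(2x + 1), 8(-3y^2 + 6y + 4)).
At (0, -2): H = diag(6, -160).
The eigenvalues have opposite signs, so H is indefinite: a saddle point.

saddle point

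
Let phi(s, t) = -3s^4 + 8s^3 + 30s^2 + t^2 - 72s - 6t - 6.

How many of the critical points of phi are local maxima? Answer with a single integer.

0

phi separates as a function of s plus a function of t, so ∇phi=0 decouples.
∂phi/∂s = -12(s - 3)(s - 1)(s + 2) = 0 at s ∈ {-2, 1, 3}; ∂phi/∂t = 2(t - 3) = 0 at t ∈ {3}.
The Hessian is diagonal: diag(phi_ss, phi_tt). Second derivatives: phi_ss(-2)=-180, phi_ss(1)=72, phi_ss(3)=-120; phi_tt(3)=2.
Local maxima occur where both diagonal entries negative: none. Count: 0.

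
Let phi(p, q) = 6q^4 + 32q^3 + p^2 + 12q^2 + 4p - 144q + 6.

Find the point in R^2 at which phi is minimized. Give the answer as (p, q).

phi(p,q) separates as A(p) + B(q) + 6, so its minimum is min A + min B + 6.
A'(p) = 2p + 4 vanishes at p ∈ {-2}; B'(q) = 24(q - 1)(q + 2)(q + 3) vanishes at q ∈ {-3, -2, 1}.
Local minima of A (where A''>0): A(-2)=-4. Local minima of B: B(-3)=162, B(1)=-94.
So the global minimum of phi is A(-2) + B(1) + 6 = -4 − 94 + 6 = -92, attained at (-2, 1).

(-2, 1)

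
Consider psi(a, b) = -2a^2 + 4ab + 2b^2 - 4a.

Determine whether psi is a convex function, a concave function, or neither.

psi is quadratic, so its Hessian is the constant matrix H = [[-4, 4], [4, 4]].
det(H) = -32, tr(H) = 0.
det(H) < 0, so H is indefinite: neither convex nor concave.

neither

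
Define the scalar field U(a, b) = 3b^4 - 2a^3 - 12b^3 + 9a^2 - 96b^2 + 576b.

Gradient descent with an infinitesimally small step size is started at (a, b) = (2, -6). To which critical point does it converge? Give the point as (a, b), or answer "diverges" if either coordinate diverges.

(0, -4)

U is separable, so gradient descent decouples: a follows -∂U/∂a, b follows -∂U/∂b.
∂U/∂a = -6a(a - 3); at a=2 this is 12, so a decreases.
∂U/∂b = 12(b - 4)(b - 3)(b + 4); at b=-6 this is -2160, so b increases.
a converges to its nearest critical value 0 (a local min of the a-part); b converges to -4. The iterate converges to (0, -4).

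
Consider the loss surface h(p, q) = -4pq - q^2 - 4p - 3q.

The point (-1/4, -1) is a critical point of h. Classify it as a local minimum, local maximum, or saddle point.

The Hessian of h is constant: H = [[0, -4], [-4, -2]].
det(H) = 0·(-2) − (-4)² = -16.
Since det(H) < 0, H is indefinite and the critical point is a saddle point.

saddle point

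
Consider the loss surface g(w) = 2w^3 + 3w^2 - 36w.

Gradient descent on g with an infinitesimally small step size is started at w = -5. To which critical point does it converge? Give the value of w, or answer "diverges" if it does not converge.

diverges

g'(w) = 6(w - 2)(w + 3), so g'(-5) = 84.
Gradient descent moves in the -g' direction, i.e. w is decreasing.
There is no critical point below w=-5, and g' keeps the same sign, so the iterate runs off to −∞.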